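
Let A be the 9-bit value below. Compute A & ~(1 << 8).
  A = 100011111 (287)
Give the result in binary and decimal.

Mask = ~(1 << 8) = 011111111
Bit 8 of A is 1, so AND-ing with the mask clears it to 0.
  100011111
& 011111111
-----------
  000011111

Answer: 000011111 (31)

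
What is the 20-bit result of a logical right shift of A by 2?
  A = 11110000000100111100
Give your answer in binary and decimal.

Logical shift right by 2: drop the bottom 2 bit(s), prepend 2 zero(s) on the left.
  11110000000100111100  ->  keep [111100000001001111], discard [00], prepend 00
= 00111100000001001111

Answer: 00111100000001001111 (245839)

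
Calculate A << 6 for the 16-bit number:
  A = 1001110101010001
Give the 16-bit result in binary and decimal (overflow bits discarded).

Shift left by 6: drop the top 6 bit(s), append 6 zero(s) on the right.
  1001110101010001  ->  discard [100111], keep [0101010001], append 000000
= 0101010001000000

Answer: 0101010001000000 (21568)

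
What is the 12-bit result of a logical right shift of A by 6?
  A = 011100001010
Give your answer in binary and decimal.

Logical shift right by 6: drop the bottom 6 bit(s), prepend 6 zero(s) on the left.
  011100001010  ->  keep [011100], discard [001010], prepend 000000
= 000000011100

Answer: 000000011100 (28)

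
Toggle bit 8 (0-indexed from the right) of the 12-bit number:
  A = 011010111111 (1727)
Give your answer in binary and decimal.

Mask = 1 << 8 = 000100000000
Bit 8 of A is 0; XOR with the mask flips it to 1.
  011010111111
^ 000100000000
--------------
  011110111111

Answer: 011110111111 (1983)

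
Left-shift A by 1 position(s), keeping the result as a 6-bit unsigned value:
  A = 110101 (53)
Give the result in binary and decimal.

Shift left by 1: drop the top 1 bit(s), append 1 zero(s) on the right.
  110101  ->  discard [1], keep [10101], append 0
= 101010

Answer: 101010 (42)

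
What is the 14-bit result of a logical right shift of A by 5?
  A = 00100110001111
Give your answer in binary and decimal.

Logical shift right by 5: drop the bottom 5 bit(s), prepend 5 zero(s) on the left.
  00100110001111  ->  keep [001001100], discard [01111], prepend 00000
= 00000001001100

Answer: 00000001001100 (76)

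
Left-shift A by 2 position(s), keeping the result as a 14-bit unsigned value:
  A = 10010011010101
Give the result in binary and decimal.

Shift left by 2: drop the top 2 bit(s), append 2 zero(s) on the right.
  10010011010101  ->  discard [10], keep [010011010101], append 00
= 01001101010100

Answer: 01001101010100 (4948)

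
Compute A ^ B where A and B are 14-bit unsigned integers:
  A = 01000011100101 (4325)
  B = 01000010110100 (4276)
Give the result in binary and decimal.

Apply ^ to each column (1 where bits differ):
  01000011100101
^ 01000010110100
----------------
  00000001010001

Answer: 00000001010001 (81)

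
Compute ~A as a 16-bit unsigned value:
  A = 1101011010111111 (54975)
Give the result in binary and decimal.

Flip each bit (0->1, 1->0):
  1101011010111111
  0010100101000000

Answer: 0010100101000000 (10560)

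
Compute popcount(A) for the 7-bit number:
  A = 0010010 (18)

0010010
1-bits at positions (from bit 0 = LSB): 1, 4
Count = 2

Answer: 2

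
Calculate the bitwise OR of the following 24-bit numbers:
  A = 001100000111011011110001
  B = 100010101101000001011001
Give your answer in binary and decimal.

Apply | to each column (1 where either bit is 1):
  001100000111011011110001
| 100010101101000001011001
--------------------------
  101110101111011011111001

Answer: 101110101111011011111001 (12252921)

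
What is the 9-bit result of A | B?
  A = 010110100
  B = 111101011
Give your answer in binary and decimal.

Apply | to each column (1 where either bit is 1):
  010110100
| 111101011
-----------
  111111111

Answer: 111111111 (511)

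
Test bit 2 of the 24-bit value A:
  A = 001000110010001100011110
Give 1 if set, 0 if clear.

Bit 2 is the 3rd from the right.
  001000110010001100011110
                       ^
That bit is 1.

Answer: 1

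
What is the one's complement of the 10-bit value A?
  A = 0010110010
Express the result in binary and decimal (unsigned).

Flip each bit (0->1, 1->0):
  0010110010
  1101001101

Answer: 1101001101 (845)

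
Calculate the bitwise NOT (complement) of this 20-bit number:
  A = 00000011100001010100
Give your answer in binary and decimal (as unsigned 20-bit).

Flip each bit (0->1, 1->0):
  00000011100001010100
  11111100011110101011

Answer: 11111100011110101011 (1034155)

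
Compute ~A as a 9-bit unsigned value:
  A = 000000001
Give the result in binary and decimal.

Flip each bit (0->1, 1->0):
  000000001
  111111110

Answer: 111111110 (510)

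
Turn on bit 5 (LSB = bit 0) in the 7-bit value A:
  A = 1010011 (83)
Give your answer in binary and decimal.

Mask = 1 << 5 = 0100000
Bit 5 of A is 0, so OR-ing with the mask flips it to 1.
  1010011
| 0100000
---------
  1110011

Answer: 1110011 (115)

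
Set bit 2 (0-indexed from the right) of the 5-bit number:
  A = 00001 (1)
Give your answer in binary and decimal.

Mask = 1 << 2 = 00100
Bit 2 of A is 0, so OR-ing with the mask flips it to 1.
  00001
| 00100
-------
  00101

Answer: 00101 (5)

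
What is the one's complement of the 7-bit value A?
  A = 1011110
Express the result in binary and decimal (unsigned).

Flip each bit (0->1, 1->0):
  1011110
  0100001

Answer: 0100001 (33)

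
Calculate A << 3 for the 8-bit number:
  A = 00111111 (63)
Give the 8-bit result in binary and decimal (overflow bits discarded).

Shift left by 3: drop the top 3 bit(s), append 3 zero(s) on the right.
  00111111  ->  discard [001], keep [11111], append 000
= 11111000

Answer: 11111000 (248)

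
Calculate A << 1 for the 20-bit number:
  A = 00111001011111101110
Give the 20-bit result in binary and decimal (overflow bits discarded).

Shift left by 1: drop the top 1 bit(s), append 1 zero(s) on the right.
  00111001011111101110  ->  discard [0], keep [0111001011111101110], append 0
= 01110010111111011100

Answer: 01110010111111011100 (471004)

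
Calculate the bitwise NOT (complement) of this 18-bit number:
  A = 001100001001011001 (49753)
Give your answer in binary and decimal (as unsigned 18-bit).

Flip each bit (0->1, 1->0):
  001100001001011001
  110011110110100110

Answer: 110011110110100110 (212390)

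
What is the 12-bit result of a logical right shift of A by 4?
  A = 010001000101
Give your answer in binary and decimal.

Logical shift right by 4: drop the bottom 4 bit(s), prepend 4 zero(s) on the left.
  010001000101  ->  keep [01000100], discard [0101], prepend 0000
= 000001000100

Answer: 000001000100 (68)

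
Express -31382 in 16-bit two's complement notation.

1. Binary of +31382:  0111101010010110
2. Invert bits:     1000010101101001
3. Add 1:           1000010101101010

Answer: 1000010101101010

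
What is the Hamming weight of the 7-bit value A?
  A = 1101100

1101100
1-bits at positions (from bit 0 = LSB): 2, 3, 5, 6
Count = 4

Answer: 4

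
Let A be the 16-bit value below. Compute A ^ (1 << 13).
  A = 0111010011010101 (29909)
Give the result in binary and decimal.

Mask = 1 << 13 = 0010000000000000
Bit 13 of A is 1; XOR with the mask flips it to 0.
  0111010011010101
^ 0010000000000000
------------------
  0101010011010101

Answer: 0101010011010101 (21717)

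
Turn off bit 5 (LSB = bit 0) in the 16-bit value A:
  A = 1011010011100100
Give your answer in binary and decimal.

Mask = ~(1 << 5) = 1111111111011111
Bit 5 of A is 1, so AND-ing with the mask clears it to 0.
  1011010011100100
& 1111111111011111
------------------
  1011010011000100

Answer: 1011010011000100 (46276)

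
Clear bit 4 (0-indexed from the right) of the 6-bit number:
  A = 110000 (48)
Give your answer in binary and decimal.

Mask = ~(1 << 4) = 101111
Bit 4 of A is 1, so AND-ing with the mask clears it to 0.
  110000
& 101111
--------
  100000

Answer: 100000 (32)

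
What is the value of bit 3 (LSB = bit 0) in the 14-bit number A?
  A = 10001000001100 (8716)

Bit 3 is the 4th from the right.
  10001000001100
            ^
That bit is 1.

Answer: 1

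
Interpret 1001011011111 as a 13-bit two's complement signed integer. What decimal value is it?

MSB is 1, so the value is negative. Find the magnitude:
1. Invert bits:  0110100100000
2. Add 1:        0110100100001  = 3361
3. Apply sign:   -3361

Answer: -3361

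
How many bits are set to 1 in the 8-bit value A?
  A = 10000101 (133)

10000101
1-bits at positions (from bit 0 = LSB): 0, 2, 7
Count = 3

Answer: 3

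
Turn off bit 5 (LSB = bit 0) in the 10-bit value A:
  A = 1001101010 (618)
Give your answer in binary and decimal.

Mask = ~(1 << 5) = 1111011111
Bit 5 of A is 1, so AND-ing with the mask clears it to 0.
  1001101010
& 1111011111
------------
  1001001010

Answer: 1001001010 (586)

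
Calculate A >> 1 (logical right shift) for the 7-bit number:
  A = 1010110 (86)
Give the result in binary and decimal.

Logical shift right by 1: drop the bottom 1 bit(s), prepend 1 zero(s) on the left.
  1010110  ->  keep [101011], discard [0], prepend 0
= 0101011

Answer: 0101011 (43)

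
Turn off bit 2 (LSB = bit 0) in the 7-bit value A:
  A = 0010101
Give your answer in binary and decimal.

Mask = ~(1 << 2) = 1111011
Bit 2 of A is 1, so AND-ing with the mask clears it to 0.
  0010101
& 1111011
---------
  0010001

Answer: 0010001 (17)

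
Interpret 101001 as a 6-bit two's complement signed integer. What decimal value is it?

MSB is 1, so the value is negative. Find the magnitude:
1. Invert bits:  010110
2. Add 1:        010111  = 23
3. Apply sign:   -23

Answer: -23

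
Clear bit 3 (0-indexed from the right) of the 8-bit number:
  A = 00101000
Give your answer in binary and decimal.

Mask = ~(1 << 3) = 11110111
Bit 3 of A is 1, so AND-ing with the mask clears it to 0.
  00101000
& 11110111
----------
  00100000

Answer: 00100000 (32)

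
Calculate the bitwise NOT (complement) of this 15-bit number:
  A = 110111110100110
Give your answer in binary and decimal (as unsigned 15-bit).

Flip each bit (0->1, 1->0):
  110111110100110
  001000001011001

Answer: 001000001011001 (4185)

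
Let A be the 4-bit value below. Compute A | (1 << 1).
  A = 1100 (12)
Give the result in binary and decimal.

Mask = 1 << 1 = 0010
Bit 1 of A is 0, so OR-ing with the mask flips it to 1.
  1100
| 0010
------
  1110

Answer: 1110 (14)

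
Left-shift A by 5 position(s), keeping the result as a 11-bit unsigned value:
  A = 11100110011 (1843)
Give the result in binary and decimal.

Shift left by 5: drop the top 5 bit(s), append 5 zero(s) on the right.
  11100110011  ->  discard [11100], keep [110011], append 00000
= 11001100000

Answer: 11001100000 (1632)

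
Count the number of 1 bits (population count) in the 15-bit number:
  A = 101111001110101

101111001110101
1-bits at positions (from bit 0 = LSB): 0, 2, 4, 5, 6, 9, 10, 11, 12, 14
Count = 10

Answer: 10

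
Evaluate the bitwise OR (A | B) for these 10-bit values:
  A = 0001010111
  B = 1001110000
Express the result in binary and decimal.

Apply | to each column (1 where either bit is 1):
  0001010111
| 1001110000
------------
  1001110111

Answer: 1001110111 (631)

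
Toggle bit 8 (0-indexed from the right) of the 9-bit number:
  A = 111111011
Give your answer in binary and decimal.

Mask = 1 << 8 = 100000000
Bit 8 of A is 1; XOR with the mask flips it to 0.
  111111011
^ 100000000
-----------
  011111011

Answer: 011111011 (251)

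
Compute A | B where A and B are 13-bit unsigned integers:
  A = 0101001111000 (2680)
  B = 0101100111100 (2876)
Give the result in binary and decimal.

Apply | to each column (1 where either bit is 1):
  0101001111000
| 0101100111100
---------------
  0101101111100

Answer: 0101101111100 (2940)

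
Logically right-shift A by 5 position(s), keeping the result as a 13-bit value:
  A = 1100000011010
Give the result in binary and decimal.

Logical shift right by 5: drop the bottom 5 bit(s), prepend 5 zero(s) on the left.
  1100000011010  ->  keep [11000000], discard [11010], prepend 00000
= 0000011000000

Answer: 0000011000000 (192)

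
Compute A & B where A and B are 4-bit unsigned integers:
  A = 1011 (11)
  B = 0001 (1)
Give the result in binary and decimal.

Apply & to each column (1 only where both bits are 1):
  1011
& 0001
------
  0001

Answer: 0001 (1)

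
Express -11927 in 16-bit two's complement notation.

1. Binary of +11927:  0010111010010111
2. Invert bits:     1101000101101000
3. Add 1:           1101000101101001

Answer: 1101000101101001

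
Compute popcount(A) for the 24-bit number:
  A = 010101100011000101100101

010101100011000101100101
1-bits at positions (from bit 0 = LSB): 0, 2, 5, 6, 8, 12, 13, 17, 18, 20, 22
Count = 11

Answer: 11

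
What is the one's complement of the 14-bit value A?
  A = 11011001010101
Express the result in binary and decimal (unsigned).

Flip each bit (0->1, 1->0):
  11011001010101
  00100110101010

Answer: 00100110101010 (2474)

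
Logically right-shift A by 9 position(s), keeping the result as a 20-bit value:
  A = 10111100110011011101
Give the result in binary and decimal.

Logical shift right by 9: drop the bottom 9 bit(s), prepend 9 zero(s) on the left.
  10111100110011011101  ->  keep [10111100110], discard [011011101], prepend 000000000
= 00000000010111100110

Answer: 00000000010111100110 (1510)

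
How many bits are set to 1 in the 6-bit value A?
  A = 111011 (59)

111011
1-bits at positions (from bit 0 = LSB): 0, 1, 3, 4, 5
Count = 5

Answer: 5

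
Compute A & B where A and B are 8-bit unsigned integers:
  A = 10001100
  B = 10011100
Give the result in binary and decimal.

Apply & to each column (1 only where both bits are 1):
  10001100
& 10011100
----------
  10001100

Answer: 10001100 (140)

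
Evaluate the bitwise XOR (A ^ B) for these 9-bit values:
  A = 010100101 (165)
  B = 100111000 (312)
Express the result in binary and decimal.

Apply ^ to each column (1 where bits differ):
  010100101
^ 100111000
-----------
  110011101

Answer: 110011101 (413)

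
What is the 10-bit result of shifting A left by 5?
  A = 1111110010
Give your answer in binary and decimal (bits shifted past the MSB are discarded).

Shift left by 5: drop the top 5 bit(s), append 5 zero(s) on the right.
  1111110010  ->  discard [11111], keep [10010], append 00000
= 1001000000

Answer: 1001000000 (576)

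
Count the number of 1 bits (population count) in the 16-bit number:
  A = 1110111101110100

1110111101110100
1-bits at positions (from bit 0 = LSB): 2, 4, 5, 6, 8, 9, 10, 11, 13, 14, 15
Count = 11

Answer: 11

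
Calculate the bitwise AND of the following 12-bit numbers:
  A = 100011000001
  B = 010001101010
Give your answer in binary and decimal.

Apply & to each column (1 only where both bits are 1):
  100011000001
& 010001101010
--------------
  000001000000

Answer: 000001000000 (64)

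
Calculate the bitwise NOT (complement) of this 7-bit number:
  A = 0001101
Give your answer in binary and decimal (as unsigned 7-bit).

Flip each bit (0->1, 1->0):
  0001101
  1110010

Answer: 1110010 (114)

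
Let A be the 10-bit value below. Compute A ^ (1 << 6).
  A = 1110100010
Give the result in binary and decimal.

Mask = 1 << 6 = 0001000000
Bit 6 of A is 0; XOR with the mask flips it to 1.
  1110100010
^ 0001000000
------------
  1111100010

Answer: 1111100010 (994)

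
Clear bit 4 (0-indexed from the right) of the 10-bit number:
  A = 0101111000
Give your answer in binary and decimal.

Mask = ~(1 << 4) = 1111101111
Bit 4 of A is 1, so AND-ing with the mask clears it to 0.
  0101111000
& 1111101111
------------
  0101101000

Answer: 0101101000 (360)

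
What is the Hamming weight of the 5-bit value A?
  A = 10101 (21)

10101
1-bits at positions (from bit 0 = LSB): 0, 2, 4
Count = 3

Answer: 3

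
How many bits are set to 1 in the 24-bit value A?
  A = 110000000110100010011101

110000000110100010011101
1-bits at positions (from bit 0 = LSB): 0, 2, 3, 4, 7, 11, 13, 14, 22, 23
Count = 10

Answer: 10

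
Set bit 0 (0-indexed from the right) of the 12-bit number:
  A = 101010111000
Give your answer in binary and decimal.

Mask = 1 << 0 = 000000000001
Bit 0 of A is 0, so OR-ing with the mask flips it to 1.
  101010111000
| 000000000001
--------------
  101010111001

Answer: 101010111001 (2745)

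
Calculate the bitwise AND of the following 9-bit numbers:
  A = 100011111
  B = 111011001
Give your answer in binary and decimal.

Apply & to each column (1 only where both bits are 1):
  100011111
& 111011001
-----------
  100011001

Answer: 100011001 (281)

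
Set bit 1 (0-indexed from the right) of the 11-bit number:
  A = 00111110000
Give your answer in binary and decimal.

Mask = 1 << 1 = 00000000010
Bit 1 of A is 0, so OR-ing with the mask flips it to 1.
  00111110000
| 00000000010
-------------
  00111110010

Answer: 00111110010 (498)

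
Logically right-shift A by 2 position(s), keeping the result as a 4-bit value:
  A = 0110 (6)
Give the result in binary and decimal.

Logical shift right by 2: drop the bottom 2 bit(s), prepend 2 zero(s) on the left.
  0110  ->  keep [01], discard [10], prepend 00
= 0001

Answer: 0001 (1)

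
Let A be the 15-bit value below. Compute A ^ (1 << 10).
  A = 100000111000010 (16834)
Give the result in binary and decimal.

Mask = 1 << 10 = 000010000000000
Bit 10 of A is 0; XOR with the mask flips it to 1.
  100000111000010
^ 000010000000000
-----------------
  100010111000010

Answer: 100010111000010 (17858)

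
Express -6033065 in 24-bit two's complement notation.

1. Binary of +6033065:  010111000000111010101001
2. Invert bits:     101000111111000101010110
3. Add 1:           101000111111000101010111

Answer: 101000111111000101010111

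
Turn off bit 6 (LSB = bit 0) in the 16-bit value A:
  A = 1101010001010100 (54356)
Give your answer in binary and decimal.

Mask = ~(1 << 6) = 1111111110111111
Bit 6 of A is 1, so AND-ing with the mask clears it to 0.
  1101010001010100
& 1111111110111111
------------------
  1101010000010100

Answer: 1101010000010100 (54292)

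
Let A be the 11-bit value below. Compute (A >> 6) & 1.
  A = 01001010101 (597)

Bit 6 is the 7th from the right.
  01001010101
      ^
That bit is 1.

Answer: 1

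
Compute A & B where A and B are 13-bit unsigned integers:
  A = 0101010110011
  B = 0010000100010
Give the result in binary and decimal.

Apply & to each column (1 only where both bits are 1):
  0101010110011
& 0010000100010
---------------
  0000000100010

Answer: 0000000100010 (34)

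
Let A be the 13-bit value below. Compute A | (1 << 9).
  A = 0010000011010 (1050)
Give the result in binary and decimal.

Mask = 1 << 9 = 0001000000000
Bit 9 of A is 0, so OR-ing with the mask flips it to 1.
  0010000011010
| 0001000000000
---------------
  0011000011010

Answer: 0011000011010 (1562)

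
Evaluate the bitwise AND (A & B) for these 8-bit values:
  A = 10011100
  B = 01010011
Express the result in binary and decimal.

Apply & to each column (1 only where both bits are 1):
  10011100
& 01010011
----------
  00010000

Answer: 00010000 (16)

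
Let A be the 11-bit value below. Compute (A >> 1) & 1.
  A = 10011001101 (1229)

Bit 1 is the 2nd from the right.
  10011001101
           ^
That bit is 0.

Answer: 0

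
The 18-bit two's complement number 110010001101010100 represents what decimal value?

MSB is 1, so the value is negative. Find the magnitude:
1. Invert bits:  001101110010101011
2. Add 1:        001101110010101100  = 56492
3. Apply sign:   -56492

Answer: -56492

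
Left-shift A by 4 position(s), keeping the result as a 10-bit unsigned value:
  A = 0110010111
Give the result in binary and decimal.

Shift left by 4: drop the top 4 bit(s), append 4 zero(s) on the right.
  0110010111  ->  discard [0110], keep [010111], append 0000
= 0101110000

Answer: 0101110000 (368)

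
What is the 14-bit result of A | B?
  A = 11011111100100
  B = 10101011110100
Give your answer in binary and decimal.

Apply | to each column (1 where either bit is 1):
  11011111100100
| 10101011110100
----------------
  11111111110100

Answer: 11111111110100 (16372)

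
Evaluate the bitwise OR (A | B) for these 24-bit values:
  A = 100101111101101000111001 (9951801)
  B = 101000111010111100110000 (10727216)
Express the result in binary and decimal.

Apply | to each column (1 where either bit is 1):
  100101111101101000111001
| 101000111010111100110000
--------------------------
  101101111111111100111001

Answer: 101101111111111100111001 (12058425)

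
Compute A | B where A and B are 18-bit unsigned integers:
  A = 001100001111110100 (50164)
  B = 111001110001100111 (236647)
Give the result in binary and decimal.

Apply | to each column (1 where either bit is 1):
  001100001111110100
| 111001110001100111
--------------------
  111101111111110111

Answer: 111101111111110111 (253943)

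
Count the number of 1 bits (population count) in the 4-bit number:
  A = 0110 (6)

0110
1-bits at positions (from bit 0 = LSB): 1, 2
Count = 2

Answer: 2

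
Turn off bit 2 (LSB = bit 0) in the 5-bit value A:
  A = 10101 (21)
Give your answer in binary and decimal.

Mask = ~(1 << 2) = 11011
Bit 2 of A is 1, so AND-ing with the mask clears it to 0.
  10101
& 11011
-------
  10001

Answer: 10001 (17)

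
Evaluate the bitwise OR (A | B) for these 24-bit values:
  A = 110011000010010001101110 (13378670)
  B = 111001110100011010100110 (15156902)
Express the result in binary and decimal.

Apply | to each column (1 where either bit is 1):
  110011000010010001101110
| 111001110100011010100110
--------------------------
  111011110110011011101110

Answer: 111011110110011011101110 (15689454)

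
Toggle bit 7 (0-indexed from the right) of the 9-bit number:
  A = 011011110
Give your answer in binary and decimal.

Mask = 1 << 7 = 010000000
Bit 7 of A is 1; XOR with the mask flips it to 0.
  011011110
^ 010000000
-----------
  001011110

Answer: 001011110 (94)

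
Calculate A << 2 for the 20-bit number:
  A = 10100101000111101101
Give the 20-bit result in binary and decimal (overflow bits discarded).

Shift left by 2: drop the top 2 bit(s), append 2 zero(s) on the right.
  10100101000111101101  ->  discard [10], keep [100101000111101101], append 00
= 10010100011110110100

Answer: 10010100011110110100 (608180)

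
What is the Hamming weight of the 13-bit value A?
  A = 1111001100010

1111001100010
1-bits at positions (from bit 0 = LSB): 1, 5, 6, 9, 10, 11, 12
Count = 7

Answer: 7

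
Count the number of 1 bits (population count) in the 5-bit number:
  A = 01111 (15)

01111
1-bits at positions (from bit 0 = LSB): 0, 1, 2, 3
Count = 4

Answer: 4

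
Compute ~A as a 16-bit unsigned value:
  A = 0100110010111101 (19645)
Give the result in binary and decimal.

Flip each bit (0->1, 1->0):
  0100110010111101
  1011001101000010

Answer: 1011001101000010 (45890)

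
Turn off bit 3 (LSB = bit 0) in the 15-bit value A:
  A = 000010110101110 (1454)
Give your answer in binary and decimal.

Mask = ~(1 << 3) = 111111111110111
Bit 3 of A is 1, so AND-ing with the mask clears it to 0.
  000010110101110
& 111111111110111
-----------------
  000010110100110

Answer: 000010110100110 (1446)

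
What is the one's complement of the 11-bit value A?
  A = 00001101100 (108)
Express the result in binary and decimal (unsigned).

Flip each bit (0->1, 1->0):
  00001101100
  11110010011

Answer: 11110010011 (1939)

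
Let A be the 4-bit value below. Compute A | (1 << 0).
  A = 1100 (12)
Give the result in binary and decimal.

Mask = 1 << 0 = 0001
Bit 0 of A is 0, so OR-ing with the mask flips it to 1.
  1100
| 0001
------
  1101

Answer: 1101 (13)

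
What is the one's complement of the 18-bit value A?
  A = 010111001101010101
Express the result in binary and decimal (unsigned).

Flip each bit (0->1, 1->0):
  010111001101010101
  101000110010101010

Answer: 101000110010101010 (167082)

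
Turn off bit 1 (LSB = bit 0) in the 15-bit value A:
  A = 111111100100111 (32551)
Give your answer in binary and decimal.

Mask = ~(1 << 1) = 111111111111101
Bit 1 of A is 1, so AND-ing with the mask clears it to 0.
  111111100100111
& 111111111111101
-----------------
  111111100100101

Answer: 111111100100101 (32549)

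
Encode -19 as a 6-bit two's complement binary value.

1. Binary of +19:  010011
2. Invert bits:     101100
3. Add 1:           101101

Answer: 101101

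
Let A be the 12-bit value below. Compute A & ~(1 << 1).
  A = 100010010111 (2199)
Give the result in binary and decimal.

Mask = ~(1 << 1) = 111111111101
Bit 1 of A is 1, so AND-ing with the mask clears it to 0.
  100010010111
& 111111111101
--------------
  100010010101

Answer: 100010010101 (2197)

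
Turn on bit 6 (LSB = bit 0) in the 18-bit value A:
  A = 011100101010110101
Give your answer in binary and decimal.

Mask = 1 << 6 = 000000000001000000
Bit 6 of A is 0, so OR-ing with the mask flips it to 1.
  011100101010110101
| 000000000001000000
--------------------
  011100101011110101

Answer: 011100101011110101 (117493)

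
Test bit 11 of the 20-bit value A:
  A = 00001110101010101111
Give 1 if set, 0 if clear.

Bit 11 is the 12th from the right.
  00001110101010101111
          ^
That bit is 1.

Answer: 1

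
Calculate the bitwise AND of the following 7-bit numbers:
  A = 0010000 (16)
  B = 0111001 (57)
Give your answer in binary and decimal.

Apply & to each column (1 only where both bits are 1):
  0010000
& 0111001
---------
  0010000

Answer: 0010000 (16)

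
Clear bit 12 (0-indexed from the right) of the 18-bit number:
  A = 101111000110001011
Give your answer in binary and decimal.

Mask = ~(1 << 12) = 111110111111111111
Bit 12 of A is 1, so AND-ing with the mask clears it to 0.
  101111000110001011
& 111110111111111111
--------------------
  101110000110001011

Answer: 101110000110001011 (188811)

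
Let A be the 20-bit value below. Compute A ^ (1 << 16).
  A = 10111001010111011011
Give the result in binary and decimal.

Mask = 1 << 16 = 00010000000000000000
Bit 16 of A is 1; XOR with the mask flips it to 0.
  10111001010111011011
^ 00010000000000000000
----------------------
  10101001010111011011

Answer: 10101001010111011011 (693723)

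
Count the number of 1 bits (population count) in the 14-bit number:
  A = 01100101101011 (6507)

01100101101011
1-bits at positions (from bit 0 = LSB): 0, 1, 3, 5, 6, 8, 11, 12
Count = 8

Answer: 8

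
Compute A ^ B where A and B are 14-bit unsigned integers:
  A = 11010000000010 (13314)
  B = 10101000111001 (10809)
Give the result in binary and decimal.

Apply ^ to each column (1 where bits differ):
  11010000000010
^ 10101000111001
----------------
  01111000111011

Answer: 01111000111011 (7739)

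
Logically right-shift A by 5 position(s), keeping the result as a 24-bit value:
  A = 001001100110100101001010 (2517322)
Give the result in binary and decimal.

Logical shift right by 5: drop the bottom 5 bit(s), prepend 5 zero(s) on the left.
  001001100110100101001010  ->  keep [0010011001101001010], discard [01010], prepend 00000
= 000000010011001101001010

Answer: 000000010011001101001010 (78666)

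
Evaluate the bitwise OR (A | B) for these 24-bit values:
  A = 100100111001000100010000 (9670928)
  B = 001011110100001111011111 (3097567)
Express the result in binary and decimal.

Apply | to each column (1 where either bit is 1):
  100100111001000100010000
| 001011110100001111011111
--------------------------
  101111111101001111011111

Answer: 101111111101001111011111 (12571615)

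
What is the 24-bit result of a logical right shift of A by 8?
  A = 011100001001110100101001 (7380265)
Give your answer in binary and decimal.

Logical shift right by 8: drop the bottom 8 bit(s), prepend 8 zero(s) on the left.
  011100001001110100101001  ->  keep [0111000010011101], discard [00101001], prepend 00000000
= 000000000111000010011101

Answer: 000000000111000010011101 (28829)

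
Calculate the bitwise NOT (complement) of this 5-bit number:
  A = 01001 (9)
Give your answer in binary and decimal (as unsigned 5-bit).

Flip each bit (0->1, 1->0):
  01001
  10110

Answer: 10110 (22)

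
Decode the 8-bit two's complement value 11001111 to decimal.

MSB is 1, so the value is negative. Find the magnitude:
1. Invert bits:  00110000
2. Add 1:        00110001  = 49
3. Apply sign:   -49

Answer: -49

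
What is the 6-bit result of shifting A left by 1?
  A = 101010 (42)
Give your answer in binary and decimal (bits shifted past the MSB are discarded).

Shift left by 1: drop the top 1 bit(s), append 1 zero(s) on the right.
  101010  ->  discard [1], keep [01010], append 0
= 010100

Answer: 010100 (20)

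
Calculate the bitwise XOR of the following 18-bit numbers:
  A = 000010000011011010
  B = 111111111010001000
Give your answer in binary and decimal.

Apply ^ to each column (1 where bits differ):
  000010000011011010
^ 111111111010001000
--------------------
  111101111001010010

Answer: 111101111001010010 (253522)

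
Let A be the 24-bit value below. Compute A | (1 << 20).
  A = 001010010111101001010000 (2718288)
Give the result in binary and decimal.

Mask = 1 << 20 = 000100000000000000000000
Bit 20 of A is 0, so OR-ing with the mask flips it to 1.
  001010010111101001010000
| 000100000000000000000000
--------------------------
  001110010111101001010000

Answer: 001110010111101001010000 (3766864)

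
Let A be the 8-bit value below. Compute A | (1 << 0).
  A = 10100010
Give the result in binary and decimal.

Mask = 1 << 0 = 00000001
Bit 0 of A is 0, so OR-ing with the mask flips it to 1.
  10100010
| 00000001
----------
  10100011

Answer: 10100011 (163)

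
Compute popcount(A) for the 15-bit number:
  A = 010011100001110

010011100001110
1-bits at positions (from bit 0 = LSB): 1, 2, 3, 8, 9, 10, 13
Count = 7

Answer: 7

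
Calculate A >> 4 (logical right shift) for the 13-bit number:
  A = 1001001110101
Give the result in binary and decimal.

Logical shift right by 4: drop the bottom 4 bit(s), prepend 4 zero(s) on the left.
  1001001110101  ->  keep [100100111], discard [0101], prepend 0000
= 0000100100111

Answer: 0000100100111 (295)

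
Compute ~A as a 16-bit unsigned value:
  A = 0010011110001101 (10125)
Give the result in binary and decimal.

Flip each bit (0->1, 1->0):
  0010011110001101
  1101100001110010

Answer: 1101100001110010 (55410)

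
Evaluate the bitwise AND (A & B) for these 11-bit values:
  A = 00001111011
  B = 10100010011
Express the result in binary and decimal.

Apply & to each column (1 only where both bits are 1):
  00001111011
& 10100010011
-------------
  00000010011

Answer: 00000010011 (19)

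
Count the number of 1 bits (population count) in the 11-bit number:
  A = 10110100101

10110100101
1-bits at positions (from bit 0 = LSB): 0, 2, 5, 7, 8, 10
Count = 6

Answer: 6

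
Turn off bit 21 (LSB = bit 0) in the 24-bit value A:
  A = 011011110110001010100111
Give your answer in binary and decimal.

Mask = ~(1 << 21) = 110111111111111111111111
Bit 21 of A is 1, so AND-ing with the mask clears it to 0.
  011011110110001010100111
& 110111111111111111111111
--------------------------
  010011110110001010100111

Answer: 010011110110001010100111 (5202599)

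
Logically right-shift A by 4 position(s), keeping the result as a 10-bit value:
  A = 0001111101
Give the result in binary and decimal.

Logical shift right by 4: drop the bottom 4 bit(s), prepend 4 zero(s) on the left.
  0001111101  ->  keep [000111], discard [1101], prepend 0000
= 0000000111

Answer: 0000000111 (7)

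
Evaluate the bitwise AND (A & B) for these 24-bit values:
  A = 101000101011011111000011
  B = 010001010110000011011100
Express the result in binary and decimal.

Apply & to each column (1 only where both bits are 1):
  101000101011011111000011
& 010001010110000011011100
--------------------------
  000000000010000011000000

Answer: 000000000010000011000000 (8384)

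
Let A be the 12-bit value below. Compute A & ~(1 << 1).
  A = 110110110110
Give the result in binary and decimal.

Mask = ~(1 << 1) = 111111111101
Bit 1 of A is 1, so AND-ing with the mask clears it to 0.
  110110110110
& 111111111101
--------------
  110110110100

Answer: 110110110100 (3508)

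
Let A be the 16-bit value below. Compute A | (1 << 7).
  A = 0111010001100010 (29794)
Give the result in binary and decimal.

Mask = 1 << 7 = 0000000010000000
Bit 7 of A is 0, so OR-ing with the mask flips it to 1.
  0111010001100010
| 0000000010000000
------------------
  0111010011100010

Answer: 0111010011100010 (29922)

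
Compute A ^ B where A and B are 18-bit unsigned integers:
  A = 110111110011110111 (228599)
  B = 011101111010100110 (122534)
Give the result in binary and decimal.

Apply ^ to each column (1 where bits differ):
  110111110011110111
^ 011101111010100110
--------------------
  101010001001010001

Answer: 101010001001010001 (172625)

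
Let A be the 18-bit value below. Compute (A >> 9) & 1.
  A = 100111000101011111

Bit 9 is the 10th from the right.
  100111000101011111
          ^
That bit is 0.

Answer: 0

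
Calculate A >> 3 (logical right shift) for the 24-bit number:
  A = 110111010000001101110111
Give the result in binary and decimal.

Logical shift right by 3: drop the bottom 3 bit(s), prepend 3 zero(s) on the left.
  110111010000001101110111  ->  keep [110111010000001101110], discard [111], prepend 000
= 000110111010000001101110

Answer: 000110111010000001101110 (1810542)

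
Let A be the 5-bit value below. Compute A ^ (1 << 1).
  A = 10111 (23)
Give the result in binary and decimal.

Mask = 1 << 1 = 00010
Bit 1 of A is 1; XOR with the mask flips it to 0.
  10111
^ 00010
-------
  10101

Answer: 10101 (21)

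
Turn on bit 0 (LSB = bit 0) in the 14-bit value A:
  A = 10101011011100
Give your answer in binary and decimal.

Mask = 1 << 0 = 00000000000001
Bit 0 of A is 0, so OR-ing with the mask flips it to 1.
  10101011011100
| 00000000000001
----------------
  10101011011101

Answer: 10101011011101 (10973)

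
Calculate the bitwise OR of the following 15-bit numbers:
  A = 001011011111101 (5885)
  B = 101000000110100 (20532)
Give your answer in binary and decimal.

Apply | to each column (1 where either bit is 1):
  001011011111101
| 101000000110100
-----------------
  101011011111101

Answer: 101011011111101 (22269)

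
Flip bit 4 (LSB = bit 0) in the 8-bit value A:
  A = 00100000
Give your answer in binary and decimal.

Mask = 1 << 4 = 00010000
Bit 4 of A is 0; XOR with the mask flips it to 1.
  00100000
^ 00010000
----------
  00110000

Answer: 00110000 (48)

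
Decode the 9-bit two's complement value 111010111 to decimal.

MSB is 1, so the value is negative. Find the magnitude:
1. Invert bits:  000101000
2. Add 1:        000101001  = 41
3. Apply sign:   -41

Answer: -41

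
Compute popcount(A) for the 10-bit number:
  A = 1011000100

1011000100
1-bits at positions (from bit 0 = LSB): 2, 6, 7, 9
Count = 4

Answer: 4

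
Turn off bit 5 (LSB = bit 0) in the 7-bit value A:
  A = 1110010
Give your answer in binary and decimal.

Mask = ~(1 << 5) = 1011111
Bit 5 of A is 1, so AND-ing with the mask clears it to 0.
  1110010
& 1011111
---------
  1010010

Answer: 1010010 (82)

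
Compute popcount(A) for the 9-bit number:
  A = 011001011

011001011
1-bits at positions (from bit 0 = LSB): 0, 1, 3, 6, 7
Count = 5

Answer: 5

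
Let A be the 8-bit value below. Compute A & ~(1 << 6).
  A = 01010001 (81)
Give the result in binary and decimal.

Mask = ~(1 << 6) = 10111111
Bit 6 of A is 1, so AND-ing with the mask clears it to 0.
  01010001
& 10111111
----------
  00010001

Answer: 00010001 (17)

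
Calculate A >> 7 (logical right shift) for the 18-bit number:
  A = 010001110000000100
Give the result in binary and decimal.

Logical shift right by 7: drop the bottom 7 bit(s), prepend 7 zero(s) on the left.
  010001110000000100  ->  keep [01000111000], discard [0000100], prepend 0000000
= 000000001000111000

Answer: 000000001000111000 (568)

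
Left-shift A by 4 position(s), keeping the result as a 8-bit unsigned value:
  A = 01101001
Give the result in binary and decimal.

Shift left by 4: drop the top 4 bit(s), append 4 zero(s) on the right.
  01101001  ->  discard [0110], keep [1001], append 0000
= 10010000

Answer: 10010000 (144)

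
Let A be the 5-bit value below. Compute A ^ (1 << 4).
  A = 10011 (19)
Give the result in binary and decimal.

Mask = 1 << 4 = 10000
Bit 4 of A is 1; XOR with the mask flips it to 0.
  10011
^ 10000
-------
  00011

Answer: 00011 (3)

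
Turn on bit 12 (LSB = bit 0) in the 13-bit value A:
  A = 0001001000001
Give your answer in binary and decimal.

Mask = 1 << 12 = 1000000000000
Bit 12 of A is 0, so OR-ing with the mask flips it to 1.
  0001001000001
| 1000000000000
---------------
  1001001000001

Answer: 1001001000001 (4673)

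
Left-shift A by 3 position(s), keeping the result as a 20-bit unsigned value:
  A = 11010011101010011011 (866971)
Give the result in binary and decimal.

Shift left by 3: drop the top 3 bit(s), append 3 zero(s) on the right.
  11010011101010011011  ->  discard [110], keep [10011101010011011], append 000
= 10011101010011011000

Answer: 10011101010011011000 (644312)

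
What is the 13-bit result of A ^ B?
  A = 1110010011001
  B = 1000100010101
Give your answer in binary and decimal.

Apply ^ to each column (1 where bits differ):
  1110010011001
^ 1000100010101
---------------
  0110110001100

Answer: 0110110001100 (3468)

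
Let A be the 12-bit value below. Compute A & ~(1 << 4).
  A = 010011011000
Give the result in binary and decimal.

Mask = ~(1 << 4) = 111111101111
Bit 4 of A is 1, so AND-ing with the mask clears it to 0.
  010011011000
& 111111101111
--------------
  010011001000

Answer: 010011001000 (1224)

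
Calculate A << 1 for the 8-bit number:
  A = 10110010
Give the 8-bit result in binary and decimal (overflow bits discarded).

Shift left by 1: drop the top 1 bit(s), append 1 zero(s) on the right.
  10110010  ->  discard [1], keep [0110010], append 0
= 01100100

Answer: 01100100 (100)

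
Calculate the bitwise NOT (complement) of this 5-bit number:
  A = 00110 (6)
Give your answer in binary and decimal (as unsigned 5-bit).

Flip each bit (0->1, 1->0):
  00110
  11001

Answer: 11001 (25)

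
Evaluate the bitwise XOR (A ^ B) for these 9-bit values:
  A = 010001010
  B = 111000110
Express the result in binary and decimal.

Apply ^ to each column (1 where bits differ):
  010001010
^ 111000110
-----------
  101001100

Answer: 101001100 (332)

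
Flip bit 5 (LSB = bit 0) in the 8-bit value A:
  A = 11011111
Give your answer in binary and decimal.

Mask = 1 << 5 = 00100000
Bit 5 of A is 0; XOR with the mask flips it to 1.
  11011111
^ 00100000
----------
  11111111

Answer: 11111111 (255)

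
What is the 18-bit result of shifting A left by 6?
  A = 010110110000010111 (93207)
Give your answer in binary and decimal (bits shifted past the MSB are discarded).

Shift left by 6: drop the top 6 bit(s), append 6 zero(s) on the right.
  010110110000010111  ->  discard [010110], keep [110000010111], append 000000
= 110000010111000000

Answer: 110000010111000000 (198080)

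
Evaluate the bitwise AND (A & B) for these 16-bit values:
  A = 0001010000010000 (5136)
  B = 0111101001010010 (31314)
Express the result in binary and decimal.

Apply & to each column (1 only where both bits are 1):
  0001010000010000
& 0111101001010010
------------------
  0001000000010000

Answer: 0001000000010000 (4112)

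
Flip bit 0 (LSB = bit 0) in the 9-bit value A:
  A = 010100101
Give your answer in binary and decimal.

Mask = 1 << 0 = 000000001
Bit 0 of A is 1; XOR with the mask flips it to 0.
  010100101
^ 000000001
-----------
  010100100

Answer: 010100100 (164)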